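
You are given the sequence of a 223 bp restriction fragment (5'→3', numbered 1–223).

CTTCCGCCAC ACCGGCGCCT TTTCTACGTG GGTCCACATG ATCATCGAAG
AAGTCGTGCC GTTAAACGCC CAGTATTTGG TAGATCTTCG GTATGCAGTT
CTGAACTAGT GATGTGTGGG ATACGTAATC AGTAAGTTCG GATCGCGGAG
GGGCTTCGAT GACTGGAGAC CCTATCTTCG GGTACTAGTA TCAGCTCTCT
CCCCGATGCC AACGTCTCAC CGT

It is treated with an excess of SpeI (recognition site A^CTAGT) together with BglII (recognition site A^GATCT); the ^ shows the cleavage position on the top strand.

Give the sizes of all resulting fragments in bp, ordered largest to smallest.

SpeI sites (ACTAGT) start at positions 105, 184.
SpeI cuts after the first base of each site, so after positions 105, 184.
The BglII site (AGATCT) starts at position 82.
BglII cuts after the first base of each site, so after position 82.
Combined cut positions: 82, 105, 184.
Linear molecule, 3 cuts → 4 fragments:
  1–82 → 82 bp
  83–105 → 23 bp
  106–184 → 79 bp
  185–223 → 39 bp
Sorted largest to smallest: 82, 79, 39, 23 bp.

82, 79, 39, 23 bp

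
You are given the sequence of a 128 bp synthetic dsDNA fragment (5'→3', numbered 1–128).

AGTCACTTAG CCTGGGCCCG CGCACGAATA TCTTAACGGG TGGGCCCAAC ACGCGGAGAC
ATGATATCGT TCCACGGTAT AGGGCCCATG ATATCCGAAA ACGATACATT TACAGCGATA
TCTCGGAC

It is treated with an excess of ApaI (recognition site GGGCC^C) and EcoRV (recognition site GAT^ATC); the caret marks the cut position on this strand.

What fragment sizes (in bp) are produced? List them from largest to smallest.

28, 27, 21, 19, 18, 9, 6 bp

ApaI sites (GGGCCC) start at positions 14, 42, 82.
ApaI cuts after base 5 of each site (before the last base), so after positions 18, 46, 86.
EcoRV sites (GATATC) start at positions 63, 90, 117.
EcoRV cuts after base 3 of each site, so after positions 65, 92, 119.
Combined cut positions: 18, 46, 65, 86, 92, 119.
Linear molecule, 6 cuts → 7 fragments:
  1–18 → 18 bp
  19–46 → 28 bp
  47–65 → 19 bp
  66–86 → 21 bp
  87–92 → 6 bp
  93–119 → 27 bp
  120–128 → 9 bp
Sorted largest to smallest: 28, 27, 21, 19, 18, 9, 6 bp.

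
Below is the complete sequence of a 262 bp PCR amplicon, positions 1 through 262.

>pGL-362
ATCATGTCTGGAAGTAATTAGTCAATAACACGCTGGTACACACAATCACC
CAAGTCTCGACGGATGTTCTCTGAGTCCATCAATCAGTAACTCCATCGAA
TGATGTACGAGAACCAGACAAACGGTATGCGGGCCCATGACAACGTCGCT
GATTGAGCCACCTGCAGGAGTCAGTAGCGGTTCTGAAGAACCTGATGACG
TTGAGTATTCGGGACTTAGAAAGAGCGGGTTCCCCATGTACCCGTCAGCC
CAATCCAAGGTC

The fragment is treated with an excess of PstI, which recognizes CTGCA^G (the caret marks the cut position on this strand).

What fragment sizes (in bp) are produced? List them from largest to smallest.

166, 96 bp

The PstI site (CTGCAG) starts at position 162.
PstI cuts after base 5 of each site (before the last base), so after position 166.
Linear molecule, 1 cut → 2 fragments:
  1–166 → 166 bp
  167–262 → 96 bp
Sorted largest to smallest: 166, 96 bp.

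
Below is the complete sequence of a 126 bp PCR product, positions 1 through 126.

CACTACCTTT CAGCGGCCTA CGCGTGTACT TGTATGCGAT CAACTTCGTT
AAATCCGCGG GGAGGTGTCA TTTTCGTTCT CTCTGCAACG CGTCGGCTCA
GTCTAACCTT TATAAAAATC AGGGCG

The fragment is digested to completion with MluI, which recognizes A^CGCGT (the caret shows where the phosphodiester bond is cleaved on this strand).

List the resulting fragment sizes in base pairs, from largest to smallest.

68, 38, 20 bp

MluI sites (ACGCGT) start at positions 20, 88.
MluI cuts after the first base of each site, so after positions 20, 88.
Linear molecule, 2 cuts → 3 fragments:
  1–20 → 20 bp
  21–88 → 68 bp
  89–126 → 38 bp
Sorted largest to smallest: 68, 38, 20 bp.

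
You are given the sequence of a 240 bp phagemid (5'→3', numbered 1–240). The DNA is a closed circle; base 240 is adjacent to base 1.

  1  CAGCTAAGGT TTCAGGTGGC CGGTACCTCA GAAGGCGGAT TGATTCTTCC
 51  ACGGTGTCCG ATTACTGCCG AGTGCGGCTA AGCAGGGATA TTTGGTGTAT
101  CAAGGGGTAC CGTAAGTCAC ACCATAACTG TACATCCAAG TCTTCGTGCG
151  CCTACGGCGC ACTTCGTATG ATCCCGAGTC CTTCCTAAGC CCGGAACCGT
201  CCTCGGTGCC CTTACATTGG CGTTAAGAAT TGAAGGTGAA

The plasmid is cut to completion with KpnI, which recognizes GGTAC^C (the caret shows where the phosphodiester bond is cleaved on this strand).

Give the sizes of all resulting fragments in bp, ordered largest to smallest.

KpnI sites (GGTACC) start at positions 22, 106.
KpnI cuts after base 5 of each site (before the last base), so after positions 26, 110.
Circular molecule, 2 cuts → 2 fragments:
  27–110 → 84 bp
  111–240 then 1–26 → 130 + 26 = 156 bp
Sorted largest to smallest: 156, 84 bp.

156, 84 bp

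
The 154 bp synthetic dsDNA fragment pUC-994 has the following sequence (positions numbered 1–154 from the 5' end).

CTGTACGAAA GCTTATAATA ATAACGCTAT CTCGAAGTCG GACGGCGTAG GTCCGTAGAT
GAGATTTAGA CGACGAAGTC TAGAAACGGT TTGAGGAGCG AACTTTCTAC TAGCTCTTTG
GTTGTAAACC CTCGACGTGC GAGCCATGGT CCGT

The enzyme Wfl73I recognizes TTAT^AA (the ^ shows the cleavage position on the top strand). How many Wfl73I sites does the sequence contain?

1

TTATAA occurs starting at position 13.
Wfl73I cuts at 1 site.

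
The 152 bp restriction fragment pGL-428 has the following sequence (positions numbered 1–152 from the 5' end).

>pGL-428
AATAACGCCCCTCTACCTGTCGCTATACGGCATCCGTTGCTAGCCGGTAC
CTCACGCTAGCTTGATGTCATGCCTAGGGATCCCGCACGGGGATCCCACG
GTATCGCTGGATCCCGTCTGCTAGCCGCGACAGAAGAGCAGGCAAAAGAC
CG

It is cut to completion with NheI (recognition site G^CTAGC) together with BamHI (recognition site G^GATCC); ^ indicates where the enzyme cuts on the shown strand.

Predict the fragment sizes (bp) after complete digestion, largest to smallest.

NheI sites (GCTAGC) start at positions 39, 56, 120.
NheI cuts after the first base of each site, so after positions 39, 56, 120.
BamHI sites (GGATCC) start at positions 78, 91, 109.
BamHI cuts after the first base of each site, so after positions 78, 91, 109.
Combined cut positions: 39, 56, 78, 91, 109, 120.
Linear molecule, 6 cuts → 7 fragments:
  1–39 → 39 bp
  40–56 → 17 bp
  57–78 → 22 bp
  79–91 → 13 bp
  92–109 → 18 bp
  110–120 → 11 bp
  121–152 → 32 bp
Sorted largest to smallest: 39, 32, 22, 18, 17, 13, 11 bp.

39, 32, 22, 18, 17, 13, 11 bp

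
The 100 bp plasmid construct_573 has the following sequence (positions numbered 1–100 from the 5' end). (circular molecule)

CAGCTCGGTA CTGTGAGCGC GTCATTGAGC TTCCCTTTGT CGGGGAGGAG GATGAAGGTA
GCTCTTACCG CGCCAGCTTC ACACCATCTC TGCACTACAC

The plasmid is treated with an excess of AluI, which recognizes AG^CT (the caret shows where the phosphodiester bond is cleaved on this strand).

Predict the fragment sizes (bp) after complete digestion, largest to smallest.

32, 27, 26, 15 bp

AluI sites (AGCT) start at positions 2, 28, 60, 75.
AluI cuts after base 2 of each site, so after positions 3, 29, 61, 76.
Circular molecule, 4 cuts → 4 fragments:
  4–29 → 26 bp
  30–61 → 32 bp
  62–76 → 15 bp
  77–100 then 1–3 → 24 + 3 = 27 bp
Sorted largest to smallest: 32, 27, 26, 15 bp.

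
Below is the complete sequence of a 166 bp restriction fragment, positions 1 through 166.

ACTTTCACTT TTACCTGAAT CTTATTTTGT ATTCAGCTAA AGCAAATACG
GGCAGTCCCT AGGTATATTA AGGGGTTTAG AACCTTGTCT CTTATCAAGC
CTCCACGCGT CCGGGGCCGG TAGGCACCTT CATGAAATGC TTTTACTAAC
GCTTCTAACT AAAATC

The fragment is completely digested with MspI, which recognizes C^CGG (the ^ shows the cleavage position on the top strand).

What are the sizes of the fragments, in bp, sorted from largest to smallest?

MspI sites (CCGG) start at positions 111, 117.
MspI cuts after the first base of each site, so after positions 111, 117.
Linear molecule, 2 cuts → 3 fragments:
  1–111 → 111 bp
  112–117 → 6 bp
  118–166 → 49 bp
Sorted largest to smallest: 111, 49, 6 bp.

111, 49, 6 bp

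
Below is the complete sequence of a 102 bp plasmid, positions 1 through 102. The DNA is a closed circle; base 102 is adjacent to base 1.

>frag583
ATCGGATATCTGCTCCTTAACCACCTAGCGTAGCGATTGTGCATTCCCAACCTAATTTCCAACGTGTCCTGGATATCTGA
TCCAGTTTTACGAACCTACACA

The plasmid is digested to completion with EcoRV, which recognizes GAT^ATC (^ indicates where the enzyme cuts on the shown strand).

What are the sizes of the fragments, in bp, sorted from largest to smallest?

67, 35 bp

EcoRV sites (GATATC) start at positions 5, 72.
EcoRV cuts after base 3 of each site, so after positions 7, 74.
Circular molecule, 2 cuts → 2 fragments:
  8–74 → 67 bp
  75–102 then 1–7 → 28 + 7 = 35 bp
Sorted largest to smallest: 67, 35 bp.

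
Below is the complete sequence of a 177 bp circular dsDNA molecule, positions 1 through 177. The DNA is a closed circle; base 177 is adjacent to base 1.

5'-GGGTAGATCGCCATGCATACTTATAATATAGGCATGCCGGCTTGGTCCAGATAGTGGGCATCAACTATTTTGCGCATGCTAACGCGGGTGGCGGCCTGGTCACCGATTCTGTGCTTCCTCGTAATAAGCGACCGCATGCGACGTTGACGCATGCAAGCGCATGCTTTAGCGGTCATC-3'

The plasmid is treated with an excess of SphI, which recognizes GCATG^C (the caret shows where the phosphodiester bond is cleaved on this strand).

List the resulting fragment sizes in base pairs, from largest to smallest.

60, 50, 42, 15, 10 bp

SphI sites (GCATGC) start at positions 32, 74, 134, 149, 159.
SphI cuts after base 5 of each site (before the last base), so after positions 36, 78, 138, 153, 163.
Circular molecule, 5 cuts → 5 fragments:
  37–78 → 42 bp
  79–138 → 60 bp
  139–153 → 15 bp
  154–163 → 10 bp
  164–177 then 1–36 → 14 + 36 = 50 bp
Sorted largest to smallest: 60, 50, 42, 15, 10 bp.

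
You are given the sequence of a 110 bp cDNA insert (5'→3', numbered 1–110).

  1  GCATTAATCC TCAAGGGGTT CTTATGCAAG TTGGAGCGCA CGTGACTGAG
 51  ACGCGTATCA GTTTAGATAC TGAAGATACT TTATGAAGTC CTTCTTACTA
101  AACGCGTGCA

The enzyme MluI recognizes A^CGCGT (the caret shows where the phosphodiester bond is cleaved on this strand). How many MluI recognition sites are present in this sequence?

ACGCGT occurs starting at positions 51, 102.
MluI cuts at 2 sites.

2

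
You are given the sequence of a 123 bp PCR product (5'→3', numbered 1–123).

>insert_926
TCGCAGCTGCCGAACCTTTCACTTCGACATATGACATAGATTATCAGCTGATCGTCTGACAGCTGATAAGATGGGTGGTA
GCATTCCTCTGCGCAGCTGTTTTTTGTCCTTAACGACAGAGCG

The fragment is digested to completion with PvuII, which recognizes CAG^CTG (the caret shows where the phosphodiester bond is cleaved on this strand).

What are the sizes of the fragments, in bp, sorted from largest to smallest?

41, 34, 27, 15, 6 bp

PvuII sites (CAGCTG) start at positions 4, 45, 60, 94.
PvuII cuts after base 3 of each site, so after positions 6, 47, 62, 96.
Linear molecule, 4 cuts → 5 fragments:
  1–6 → 6 bp
  7–47 → 41 bp
  48–62 → 15 bp
  63–96 → 34 bp
  97–123 → 27 bp
Sorted largest to smallest: 41, 34, 27, 15, 6 bp.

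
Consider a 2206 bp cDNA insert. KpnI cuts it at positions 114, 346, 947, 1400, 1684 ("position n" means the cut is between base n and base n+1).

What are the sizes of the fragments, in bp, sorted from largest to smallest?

601, 522, 453, 284, 232, 114 bp

Linear molecule, 5 cuts → 6 fragments:
  114 − 0 = 114 bp
  346 − 114 = 232 bp
  947 − 346 = 601 bp
  1400 − 947 = 453 bp
  1684 − 1400 = 284 bp
  2206 − 1684 = 522 bp
Sorted largest to smallest: 601, 522, 453, 284, 232, 114 bp.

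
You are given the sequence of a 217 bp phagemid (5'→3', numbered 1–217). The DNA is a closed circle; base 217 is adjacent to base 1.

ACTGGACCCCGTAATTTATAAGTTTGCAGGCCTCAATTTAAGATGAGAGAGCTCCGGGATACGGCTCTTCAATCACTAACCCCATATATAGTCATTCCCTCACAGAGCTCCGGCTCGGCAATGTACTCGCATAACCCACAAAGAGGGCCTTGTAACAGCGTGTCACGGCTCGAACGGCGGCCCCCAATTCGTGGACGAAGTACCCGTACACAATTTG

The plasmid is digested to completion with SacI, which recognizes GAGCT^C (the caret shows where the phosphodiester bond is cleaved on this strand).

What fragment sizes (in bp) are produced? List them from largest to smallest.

161, 56 bp

SacI sites (GAGCTC) start at positions 49, 105.
SacI cuts after base 5 of each site (before the last base), so after positions 53, 109.
Circular molecule, 2 cuts → 2 fragments:
  54–109 → 56 bp
  110–217 then 1–53 → 108 + 53 = 161 bp
Sorted largest to smallest: 161, 56 bp.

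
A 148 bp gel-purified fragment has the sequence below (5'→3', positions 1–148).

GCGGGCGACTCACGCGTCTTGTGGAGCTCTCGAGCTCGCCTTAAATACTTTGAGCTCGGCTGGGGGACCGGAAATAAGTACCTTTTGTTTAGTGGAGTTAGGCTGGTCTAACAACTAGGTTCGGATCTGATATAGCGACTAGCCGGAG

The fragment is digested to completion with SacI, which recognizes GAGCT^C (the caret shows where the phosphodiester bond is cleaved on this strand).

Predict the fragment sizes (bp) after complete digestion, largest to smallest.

92, 28, 20, 8 bp

SacI sites (GAGCTC) start at positions 24, 32, 52.
SacI cuts after base 5 of each site (before the last base), so after positions 28, 36, 56.
Linear molecule, 3 cuts → 4 fragments:
  1–28 → 28 bp
  29–36 → 8 bp
  37–56 → 20 bp
  57–148 → 92 bp
Sorted largest to smallest: 92, 28, 20, 8 bp.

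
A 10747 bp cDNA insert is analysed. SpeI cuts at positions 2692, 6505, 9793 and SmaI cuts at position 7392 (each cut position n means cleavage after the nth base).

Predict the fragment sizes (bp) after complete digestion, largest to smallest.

Combined cut positions (sorted): 2692, 6505, 7392, 9793.
Linear molecule, 4 cuts → 5 fragments:
  2692 − 0 = 2692 bp
  6505 − 2692 = 3813 bp
  7392 − 6505 = 887 bp
  9793 − 7392 = 2401 bp
  10747 − 9793 = 954 bp
Sorted largest to smallest: 3813, 2692, 2401, 954, 887 bp.

3813, 2692, 2401, 954, 887 bp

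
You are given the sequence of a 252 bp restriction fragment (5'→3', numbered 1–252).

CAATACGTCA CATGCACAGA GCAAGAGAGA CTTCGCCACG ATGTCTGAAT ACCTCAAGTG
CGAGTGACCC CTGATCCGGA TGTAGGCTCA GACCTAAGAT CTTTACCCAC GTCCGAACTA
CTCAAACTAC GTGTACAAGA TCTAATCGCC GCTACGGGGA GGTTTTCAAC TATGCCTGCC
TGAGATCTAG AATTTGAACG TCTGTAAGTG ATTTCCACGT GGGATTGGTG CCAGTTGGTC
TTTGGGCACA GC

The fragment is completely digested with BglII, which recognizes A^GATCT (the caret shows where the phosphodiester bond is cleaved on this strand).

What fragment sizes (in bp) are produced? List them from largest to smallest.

BglII sites (AGATCT) start at positions 97, 138, 183.
BglII cuts after the first base of each site, so after positions 97, 138, 183.
Linear molecule, 3 cuts → 4 fragments:
  1–97 → 97 bp
  98–138 → 41 bp
  139–183 → 45 bp
  184–252 → 69 bp
Sorted largest to smallest: 97, 69, 45, 41 bp.

97, 69, 45, 41 bp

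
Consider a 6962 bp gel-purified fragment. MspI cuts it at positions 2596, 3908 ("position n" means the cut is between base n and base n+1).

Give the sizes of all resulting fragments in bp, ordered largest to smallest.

3054, 2596, 1312 bp

Linear molecule, 2 cuts → 3 fragments:
  2596 − 0 = 2596 bp
  3908 − 2596 = 1312 bp
  6962 − 3908 = 3054 bp
Sorted largest to smallest: 3054, 2596, 1312 bp.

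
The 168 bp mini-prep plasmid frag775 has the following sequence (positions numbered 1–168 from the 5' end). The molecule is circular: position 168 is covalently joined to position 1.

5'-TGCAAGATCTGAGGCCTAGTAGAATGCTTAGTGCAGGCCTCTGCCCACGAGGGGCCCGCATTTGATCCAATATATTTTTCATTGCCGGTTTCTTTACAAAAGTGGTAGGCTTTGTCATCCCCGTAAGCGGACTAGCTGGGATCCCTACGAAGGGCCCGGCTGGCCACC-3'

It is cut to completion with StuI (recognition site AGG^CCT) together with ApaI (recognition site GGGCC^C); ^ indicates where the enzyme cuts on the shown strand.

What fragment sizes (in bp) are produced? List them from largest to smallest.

StuI sites (AGGCCT) start at positions 12, 35.
StuI cuts after base 3 of each site, so after positions 14, 37.
ApaI sites (GGGCCC) start at positions 52, 152.
ApaI cuts after base 5 of each site (before the last base), so after positions 56, 156.
Combined cut positions: 14, 37, 56, 156.
Circular molecule, 4 cuts → 4 fragments:
  15–37 → 23 bp
  38–56 → 19 bp
  57–156 → 100 bp
  157–168 then 1–14 → 12 + 14 = 26 bp
Sorted largest to smallest: 100, 26, 23, 19 bp.

100, 26, 23, 19 bp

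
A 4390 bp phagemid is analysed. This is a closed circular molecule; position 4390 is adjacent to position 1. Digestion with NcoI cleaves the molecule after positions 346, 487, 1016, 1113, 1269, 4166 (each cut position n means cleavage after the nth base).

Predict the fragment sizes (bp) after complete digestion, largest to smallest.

2897, 570, 529, 156, 141, 97 bp

Circular molecule, 6 cuts → 6 fragments:
  487 − 346 = 141 bp
  1016 − 487 = 529 bp
  1113 − 1016 = 97 bp
  1269 − 1113 = 156 bp
  4166 − 1269 = 2897 bp
  wrap: 4390 − 4166 + 346 = 570 bp
Sorted largest to smallest: 2897, 570, 529, 156, 141, 97 bp.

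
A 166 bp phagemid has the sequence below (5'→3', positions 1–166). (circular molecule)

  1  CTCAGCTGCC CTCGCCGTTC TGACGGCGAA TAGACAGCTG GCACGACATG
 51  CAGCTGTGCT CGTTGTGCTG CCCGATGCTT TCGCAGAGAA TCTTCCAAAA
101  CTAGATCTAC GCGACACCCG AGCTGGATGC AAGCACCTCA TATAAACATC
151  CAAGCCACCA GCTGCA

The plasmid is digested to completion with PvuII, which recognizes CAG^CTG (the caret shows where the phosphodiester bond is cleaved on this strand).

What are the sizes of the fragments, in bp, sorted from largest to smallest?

108, 32, 16, 10 bp

PvuII sites (CAGCTG) start at positions 3, 35, 51, 159.
PvuII cuts after base 3 of each site, so after positions 5, 37, 53, 161.
Circular molecule, 4 cuts → 4 fragments:
  6–37 → 32 bp
  38–53 → 16 bp
  54–161 → 108 bp
  162–166 then 1–5 → 5 + 5 = 10 bp
Sorted largest to smallest: 108, 32, 16, 10 bp.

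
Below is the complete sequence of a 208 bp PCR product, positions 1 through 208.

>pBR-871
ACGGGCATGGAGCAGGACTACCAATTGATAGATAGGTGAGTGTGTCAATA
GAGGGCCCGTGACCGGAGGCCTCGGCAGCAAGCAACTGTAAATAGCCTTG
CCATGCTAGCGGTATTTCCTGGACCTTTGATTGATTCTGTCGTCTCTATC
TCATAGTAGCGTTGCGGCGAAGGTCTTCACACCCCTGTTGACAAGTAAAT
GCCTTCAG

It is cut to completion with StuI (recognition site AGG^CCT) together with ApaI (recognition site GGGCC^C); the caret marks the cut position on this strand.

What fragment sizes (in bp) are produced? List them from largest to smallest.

139, 57, 12 bp

The StuI site (AGGCCT) starts at position 67.
StuI cuts after base 3 of each site, so after position 69.
The ApaI site (GGGCCC) starts at position 53.
ApaI cuts after base 5 of each site (before the last base), so after position 57.
Combined cut positions: 57, 69.
Linear molecule, 2 cuts → 3 fragments:
  1–57 → 57 bp
  58–69 → 12 bp
  70–208 → 139 bp
Sorted largest to smallest: 139, 57, 12 bp.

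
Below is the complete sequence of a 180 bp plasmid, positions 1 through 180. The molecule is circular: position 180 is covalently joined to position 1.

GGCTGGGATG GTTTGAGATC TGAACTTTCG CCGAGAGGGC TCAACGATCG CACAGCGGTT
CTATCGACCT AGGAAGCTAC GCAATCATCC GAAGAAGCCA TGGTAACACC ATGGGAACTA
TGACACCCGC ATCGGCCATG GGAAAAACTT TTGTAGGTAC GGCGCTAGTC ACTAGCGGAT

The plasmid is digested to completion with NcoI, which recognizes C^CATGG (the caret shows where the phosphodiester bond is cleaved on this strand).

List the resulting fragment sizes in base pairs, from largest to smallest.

142, 27, 11 bp

NcoI sites (CCATGG) start at positions 98, 109, 136.
NcoI cuts after the first base of each site, so after positions 98, 109, 136.
Circular molecule, 3 cuts → 3 fragments:
  99–109 → 11 bp
  110–136 → 27 bp
  137–180 then 1–98 → 44 + 98 = 142 bp
Sorted largest to smallest: 142, 27, 11 bp.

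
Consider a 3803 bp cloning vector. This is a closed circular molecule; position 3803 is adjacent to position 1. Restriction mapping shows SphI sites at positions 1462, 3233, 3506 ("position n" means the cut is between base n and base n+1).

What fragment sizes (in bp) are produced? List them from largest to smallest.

Circular molecule, 3 cuts → 3 fragments:
  3233 − 1462 = 1771 bp
  3506 − 3233 = 273 bp
  wrap: 3803 − 3506 + 1462 = 1759 bp
Sorted largest to smallest: 1771, 1759, 273 bp.

1771, 1759, 273 bp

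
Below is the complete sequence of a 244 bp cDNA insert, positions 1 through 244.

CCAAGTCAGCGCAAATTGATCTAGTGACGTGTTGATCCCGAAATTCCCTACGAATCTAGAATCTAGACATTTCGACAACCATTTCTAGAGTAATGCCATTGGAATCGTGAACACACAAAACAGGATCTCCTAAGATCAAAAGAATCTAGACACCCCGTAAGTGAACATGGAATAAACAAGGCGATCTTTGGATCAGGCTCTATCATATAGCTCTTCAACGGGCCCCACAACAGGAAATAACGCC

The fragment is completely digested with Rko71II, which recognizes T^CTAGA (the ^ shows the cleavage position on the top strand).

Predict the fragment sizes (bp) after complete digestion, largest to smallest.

99, 61, 55, 22, 7 bp

Rko71II sites (TCTAGA) start at positions 55, 62, 84, 145.
Rko71II cuts after the first base of each site, so after positions 55, 62, 84, 145.
Linear molecule, 4 cuts → 5 fragments:
  1–55 → 55 bp
  56–62 → 7 bp
  63–84 → 22 bp
  85–145 → 61 bp
  146–244 → 99 bp
Sorted largest to smallest: 99, 61, 55, 22, 7 bp.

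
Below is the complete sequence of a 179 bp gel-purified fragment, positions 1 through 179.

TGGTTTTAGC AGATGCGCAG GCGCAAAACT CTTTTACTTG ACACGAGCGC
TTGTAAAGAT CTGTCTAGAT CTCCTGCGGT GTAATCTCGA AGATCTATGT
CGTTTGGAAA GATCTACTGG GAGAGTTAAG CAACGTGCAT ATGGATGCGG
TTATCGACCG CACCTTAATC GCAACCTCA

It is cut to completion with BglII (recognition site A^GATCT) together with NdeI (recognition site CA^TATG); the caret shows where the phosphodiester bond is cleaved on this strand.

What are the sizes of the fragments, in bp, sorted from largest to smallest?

57, 40, 29, 24, 19, 10 bp

BglII sites (AGATCT) start at positions 57, 67, 91, 110.
BglII cuts after the first base of each site, so after positions 57, 67, 91, 110.
The NdeI site (CATATG) starts at position 138.
NdeI cuts after base 2 of each site, so after position 139.
Combined cut positions: 57, 67, 91, 110, 139.
Linear molecule, 5 cuts → 6 fragments:
  1–57 → 57 bp
  58–67 → 10 bp
  68–91 → 24 bp
  92–110 → 19 bp
  111–139 → 29 bp
  140–179 → 40 bp
Sorted largest to smallest: 57, 40, 29, 24, 19, 10 bp.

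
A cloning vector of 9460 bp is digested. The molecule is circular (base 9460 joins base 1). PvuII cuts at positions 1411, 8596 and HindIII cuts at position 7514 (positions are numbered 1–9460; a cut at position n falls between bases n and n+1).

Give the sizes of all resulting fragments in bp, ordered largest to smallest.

6103, 2275, 1082 bp

Combined cut positions (sorted): 1411, 7514, 8596.
Circular molecule, 3 cuts → 3 fragments:
  7514 − 1411 = 6103 bp
  8596 − 7514 = 1082 bp
  wrap: 9460 − 8596 + 1411 = 2275 bp
Sorted largest to smallest: 6103, 2275, 1082 bp.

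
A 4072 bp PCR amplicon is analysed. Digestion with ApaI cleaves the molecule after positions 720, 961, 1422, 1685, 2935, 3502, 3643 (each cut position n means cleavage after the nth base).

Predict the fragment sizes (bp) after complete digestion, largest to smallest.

Linear molecule, 7 cuts → 8 fragments:
  720 − 0 = 720 bp
  961 − 720 = 241 bp
  1422 − 961 = 461 bp
  1685 − 1422 = 263 bp
  2935 − 1685 = 1250 bp
  3502 − 2935 = 567 bp
  3643 − 3502 = 141 bp
  4072 − 3643 = 429 bp
Sorted largest to smallest: 1250, 720, 567, 461, 429, 263, 241, 141 bp.

1250, 720, 567, 461, 429, 263, 241, 141 bp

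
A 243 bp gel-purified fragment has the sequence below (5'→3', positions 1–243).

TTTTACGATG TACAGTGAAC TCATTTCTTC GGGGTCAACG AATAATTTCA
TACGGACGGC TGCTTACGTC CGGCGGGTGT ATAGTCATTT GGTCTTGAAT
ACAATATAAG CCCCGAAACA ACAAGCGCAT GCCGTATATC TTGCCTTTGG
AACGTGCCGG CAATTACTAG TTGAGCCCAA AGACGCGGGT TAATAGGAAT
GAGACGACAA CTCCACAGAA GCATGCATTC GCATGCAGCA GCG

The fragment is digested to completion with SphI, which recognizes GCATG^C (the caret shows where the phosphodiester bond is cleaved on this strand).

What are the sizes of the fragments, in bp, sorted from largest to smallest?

SphI sites (GCATGC) start at positions 127, 221, 231.
SphI cuts after base 5 of each site (before the last base), so after positions 131, 225, 235.
Linear molecule, 3 cuts → 4 fragments:
  1–131 → 131 bp
  132–225 → 94 bp
  226–235 → 10 bp
  236–243 → 8 bp
Sorted largest to smallest: 131, 94, 10, 8 bp.

131, 94, 10, 8 bp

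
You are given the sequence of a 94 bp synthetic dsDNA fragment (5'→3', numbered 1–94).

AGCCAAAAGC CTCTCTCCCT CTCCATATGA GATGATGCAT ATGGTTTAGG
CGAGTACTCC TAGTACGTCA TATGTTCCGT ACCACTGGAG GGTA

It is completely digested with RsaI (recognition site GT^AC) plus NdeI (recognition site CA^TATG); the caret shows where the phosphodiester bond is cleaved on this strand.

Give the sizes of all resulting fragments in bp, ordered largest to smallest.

RsaI sites (GTAC) start at positions 54, 63, 79.
RsaI cuts after base 2 of each site, so after positions 55, 64, 80.
NdeI sites (CATATG) start at positions 24, 38, 69.
NdeI cuts after base 2 of each site, so after positions 25, 39, 70.
Combined cut positions: 25, 39, 55, 64, 70, 80.
Linear molecule, 6 cuts → 7 fragments:
  1–25 → 25 bp
  26–39 → 14 bp
  40–55 → 16 bp
  56–64 → 9 bp
  65–70 → 6 bp
  71–80 → 10 bp
  81–94 → 14 bp
Sorted largest to smallest: 25, 16, 14, 14, 10, 9, 6 bp.

25, 16, 14, 14, 10, 9, 6 bp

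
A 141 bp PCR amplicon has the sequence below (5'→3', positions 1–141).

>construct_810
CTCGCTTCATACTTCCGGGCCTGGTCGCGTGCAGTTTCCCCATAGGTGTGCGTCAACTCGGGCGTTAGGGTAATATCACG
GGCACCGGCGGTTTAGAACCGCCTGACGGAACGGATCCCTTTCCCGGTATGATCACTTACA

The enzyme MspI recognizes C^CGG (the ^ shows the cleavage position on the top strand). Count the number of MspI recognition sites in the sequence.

CCGG occurs starting at positions 15, 85, 124.
MspI cuts at 3 sites.

3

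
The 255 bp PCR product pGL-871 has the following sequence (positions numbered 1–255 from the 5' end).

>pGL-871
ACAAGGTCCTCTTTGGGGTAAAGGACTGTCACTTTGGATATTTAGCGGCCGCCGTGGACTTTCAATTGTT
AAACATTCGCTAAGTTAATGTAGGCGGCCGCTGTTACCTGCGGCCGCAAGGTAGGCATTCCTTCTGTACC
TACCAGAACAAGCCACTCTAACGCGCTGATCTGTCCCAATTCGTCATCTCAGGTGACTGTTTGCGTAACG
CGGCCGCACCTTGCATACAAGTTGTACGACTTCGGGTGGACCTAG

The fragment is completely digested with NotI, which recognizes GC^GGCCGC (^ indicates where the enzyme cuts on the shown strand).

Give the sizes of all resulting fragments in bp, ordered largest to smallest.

NotI sites (GCGGCCGC) start at positions 45, 94, 110, 210.
NotI cuts after base 2 of each site, so after positions 46, 95, 111, 211.
Linear molecule, 4 cuts → 5 fragments:
  1–46 → 46 bp
  47–95 → 49 bp
  96–111 → 16 bp
  112–211 → 100 bp
  212–255 → 44 bp
Sorted largest to smallest: 100, 49, 46, 44, 16 bp.

100, 49, 46, 44, 16 bp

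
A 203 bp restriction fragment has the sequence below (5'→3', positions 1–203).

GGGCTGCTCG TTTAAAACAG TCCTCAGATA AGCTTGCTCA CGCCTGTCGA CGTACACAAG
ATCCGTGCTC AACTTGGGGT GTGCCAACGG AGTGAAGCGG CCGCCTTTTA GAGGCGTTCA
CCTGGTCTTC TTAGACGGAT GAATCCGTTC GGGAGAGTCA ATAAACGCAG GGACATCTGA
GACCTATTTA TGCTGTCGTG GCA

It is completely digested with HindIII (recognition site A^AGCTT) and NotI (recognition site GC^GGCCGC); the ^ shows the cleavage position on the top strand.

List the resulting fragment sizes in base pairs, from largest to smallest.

105, 68, 30 bp

The HindIII site (AAGCTT) starts at position 30.
HindIII cuts after the first base of each site, so after position 30.
The NotI site (GCGGCCGC) starts at position 97.
NotI cuts after base 2 of each site, so after position 98.
Combined cut positions: 30, 98.
Linear molecule, 2 cuts → 3 fragments:
  1–30 → 30 bp
  31–98 → 68 bp
  99–203 → 105 bp
Sorted largest to smallest: 105, 68, 30 bp.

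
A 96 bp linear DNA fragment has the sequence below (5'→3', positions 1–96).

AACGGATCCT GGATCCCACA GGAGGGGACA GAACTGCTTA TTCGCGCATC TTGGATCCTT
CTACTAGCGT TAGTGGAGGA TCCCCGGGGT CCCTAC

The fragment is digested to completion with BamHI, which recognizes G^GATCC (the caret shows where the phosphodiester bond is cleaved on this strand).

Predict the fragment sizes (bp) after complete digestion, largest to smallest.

BamHI sites (GGATCC) start at positions 4, 11, 53, 78.
BamHI cuts after the first base of each site, so after positions 4, 11, 53, 78.
Linear molecule, 4 cuts → 5 fragments:
  1–4 → 4 bp
  5–11 → 7 bp
  12–53 → 42 bp
  54–78 → 25 bp
  79–96 → 18 bp
Sorted largest to smallest: 42, 25, 18, 7, 4 bp.

42, 25, 18, 7, 4 bp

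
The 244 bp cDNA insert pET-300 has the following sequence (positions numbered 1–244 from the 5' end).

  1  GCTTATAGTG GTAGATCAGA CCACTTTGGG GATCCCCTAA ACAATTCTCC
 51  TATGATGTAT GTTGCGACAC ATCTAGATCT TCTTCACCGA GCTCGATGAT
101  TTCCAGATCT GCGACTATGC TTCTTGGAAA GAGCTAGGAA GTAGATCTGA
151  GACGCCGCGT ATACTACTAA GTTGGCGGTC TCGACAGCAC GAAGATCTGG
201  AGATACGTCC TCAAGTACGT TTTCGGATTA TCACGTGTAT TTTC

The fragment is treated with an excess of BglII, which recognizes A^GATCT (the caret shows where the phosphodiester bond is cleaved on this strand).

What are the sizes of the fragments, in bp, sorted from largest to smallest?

BglII sites (AGATCT) start at positions 75, 105, 143, 193.
BglII cuts after the first base of each site, so after positions 75, 105, 143, 193.
Linear molecule, 4 cuts → 5 fragments:
  1–75 → 75 bp
  76–105 → 30 bp
  106–143 → 38 bp
  144–193 → 50 bp
  194–244 → 51 bp
Sorted largest to smallest: 75, 51, 50, 38, 30 bp.

75, 51, 50, 38, 30 bp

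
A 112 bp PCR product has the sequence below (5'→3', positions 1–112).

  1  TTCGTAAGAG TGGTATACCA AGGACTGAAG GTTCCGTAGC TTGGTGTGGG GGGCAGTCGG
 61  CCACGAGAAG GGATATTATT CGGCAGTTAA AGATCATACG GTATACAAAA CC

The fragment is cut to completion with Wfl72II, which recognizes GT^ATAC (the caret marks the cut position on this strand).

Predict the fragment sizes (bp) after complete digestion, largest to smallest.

88, 14, 10 bp

Wfl72II sites (GTATAC) start at positions 13, 101.
Wfl72II cuts after base 2 of each site, so after positions 14, 102.
Linear molecule, 2 cuts → 3 fragments:
  1–14 → 14 bp
  15–102 → 88 bp
  103–112 → 10 bp
Sorted largest to smallest: 88, 14, 10 bp.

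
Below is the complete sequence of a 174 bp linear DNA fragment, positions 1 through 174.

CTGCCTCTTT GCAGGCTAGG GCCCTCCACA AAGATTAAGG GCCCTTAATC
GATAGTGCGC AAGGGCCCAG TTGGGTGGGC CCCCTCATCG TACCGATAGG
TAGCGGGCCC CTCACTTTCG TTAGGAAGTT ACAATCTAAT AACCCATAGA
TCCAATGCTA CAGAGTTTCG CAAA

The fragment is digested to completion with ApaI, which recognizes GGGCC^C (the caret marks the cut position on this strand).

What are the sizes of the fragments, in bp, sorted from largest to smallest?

ApaI sites (GGGCCC) start at positions 19, 39, 63, 77, 105.
ApaI cuts after base 5 of each site (before the last base), so after positions 23, 43, 67, 81, 109.
Linear molecule, 5 cuts → 6 fragments:
  1–23 → 23 bp
  24–43 → 20 bp
  44–67 → 24 bp
  68–81 → 14 bp
  82–109 → 28 bp
  110–174 → 65 bp
Sorted largest to smallest: 65, 28, 24, 23, 20, 14 bp.

65, 28, 24, 23, 20, 14 bp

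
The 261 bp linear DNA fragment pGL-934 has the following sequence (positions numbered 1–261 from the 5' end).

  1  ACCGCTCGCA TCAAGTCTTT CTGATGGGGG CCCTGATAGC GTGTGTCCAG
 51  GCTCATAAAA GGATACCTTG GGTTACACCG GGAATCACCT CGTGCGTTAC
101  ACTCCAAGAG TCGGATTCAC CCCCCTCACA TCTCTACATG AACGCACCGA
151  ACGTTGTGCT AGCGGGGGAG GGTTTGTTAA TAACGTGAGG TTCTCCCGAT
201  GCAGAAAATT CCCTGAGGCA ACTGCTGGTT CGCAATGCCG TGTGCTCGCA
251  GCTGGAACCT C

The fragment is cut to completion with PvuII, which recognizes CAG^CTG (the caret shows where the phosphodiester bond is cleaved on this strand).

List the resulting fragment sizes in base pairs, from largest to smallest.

The PvuII site (CAGCTG) starts at position 249.
PvuII cuts after base 3 of each site, so after position 251.
Linear molecule, 1 cut → 2 fragments:
  1–251 → 251 bp
  252–261 → 10 bp
Sorted largest to smallest: 251, 10 bp.

251, 10 bp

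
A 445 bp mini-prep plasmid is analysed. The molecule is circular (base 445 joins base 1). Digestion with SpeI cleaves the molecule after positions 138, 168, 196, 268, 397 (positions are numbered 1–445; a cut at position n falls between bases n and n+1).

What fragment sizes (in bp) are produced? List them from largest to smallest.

Circular molecule, 5 cuts → 5 fragments:
  168 − 138 = 30 bp
  196 − 168 = 28 bp
  268 − 196 = 72 bp
  397 − 268 = 129 bp
  wrap: 445 − 397 + 138 = 186 bp
Sorted largest to smallest: 186, 129, 72, 30, 28 bp.

186, 129, 72, 30, 28 bp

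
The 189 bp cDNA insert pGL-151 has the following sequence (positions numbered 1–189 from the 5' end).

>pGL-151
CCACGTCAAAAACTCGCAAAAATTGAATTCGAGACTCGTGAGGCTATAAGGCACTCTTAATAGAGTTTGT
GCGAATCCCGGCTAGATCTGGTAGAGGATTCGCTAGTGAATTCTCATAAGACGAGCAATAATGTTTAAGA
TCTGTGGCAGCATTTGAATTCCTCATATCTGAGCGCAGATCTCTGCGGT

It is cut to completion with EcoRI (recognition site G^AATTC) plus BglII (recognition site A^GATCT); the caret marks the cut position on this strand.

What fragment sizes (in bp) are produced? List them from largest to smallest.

EcoRI sites (GAATTC) start at positions 25, 108, 156.
EcoRI cuts after the first base of each site, so after positions 25, 108, 156.
BglII sites (AGATCT) start at positions 84, 138, 177.
BglII cuts after the first base of each site, so after positions 84, 138, 177.
Combined cut positions: 25, 84, 108, 138, 156, 177.
Linear molecule, 6 cuts → 7 fragments:
  1–25 → 25 bp
  26–84 → 59 bp
  85–108 → 24 bp
  109–138 → 30 bp
  139–156 → 18 bp
  157–177 → 21 bp
  178–189 → 12 bp
Sorted largest to smallest: 59, 30, 25, 24, 21, 18, 12 bp.

59, 30, 25, 24, 21, 18, 12 bp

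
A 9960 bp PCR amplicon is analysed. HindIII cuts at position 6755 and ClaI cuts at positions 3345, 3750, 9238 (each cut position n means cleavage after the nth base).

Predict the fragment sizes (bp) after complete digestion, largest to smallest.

Combined cut positions (sorted): 3345, 3750, 6755, 9238.
Linear molecule, 4 cuts → 5 fragments:
  3345 − 0 = 3345 bp
  3750 − 3345 = 405 bp
  6755 − 3750 = 3005 bp
  9238 − 6755 = 2483 bp
  9960 − 9238 = 722 bp
Sorted largest to smallest: 3345, 3005, 2483, 722, 405 bp.

3345, 3005, 2483, 722, 405 bp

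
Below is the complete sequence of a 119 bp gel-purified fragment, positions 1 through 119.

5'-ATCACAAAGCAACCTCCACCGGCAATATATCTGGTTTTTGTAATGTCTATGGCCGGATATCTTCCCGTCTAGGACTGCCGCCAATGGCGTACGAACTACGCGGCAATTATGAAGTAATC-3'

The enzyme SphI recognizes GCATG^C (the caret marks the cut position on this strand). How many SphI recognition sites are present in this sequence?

0

No occurrence of GCATGC is present in the sequence.
SphI does not cut: 0 sites.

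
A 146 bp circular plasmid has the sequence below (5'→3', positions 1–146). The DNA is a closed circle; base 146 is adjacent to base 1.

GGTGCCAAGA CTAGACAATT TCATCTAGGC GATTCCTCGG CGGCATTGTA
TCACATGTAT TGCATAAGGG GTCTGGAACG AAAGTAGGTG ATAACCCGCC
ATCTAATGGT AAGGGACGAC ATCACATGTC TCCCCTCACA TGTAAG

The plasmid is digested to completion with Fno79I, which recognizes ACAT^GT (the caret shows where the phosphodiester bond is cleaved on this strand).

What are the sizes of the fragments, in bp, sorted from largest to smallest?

71, 61, 14 bp

Fno79I sites (ACATGT) start at positions 53, 124, 138.
Fno79I cuts after base 4 of each site, so after positions 56, 127, 141.
Circular molecule, 3 cuts → 3 fragments:
  57–127 → 71 bp
  128–141 → 14 bp
  142–146 then 1–56 → 5 + 56 = 61 bp
Sorted largest to smallest: 71, 61, 14 bp.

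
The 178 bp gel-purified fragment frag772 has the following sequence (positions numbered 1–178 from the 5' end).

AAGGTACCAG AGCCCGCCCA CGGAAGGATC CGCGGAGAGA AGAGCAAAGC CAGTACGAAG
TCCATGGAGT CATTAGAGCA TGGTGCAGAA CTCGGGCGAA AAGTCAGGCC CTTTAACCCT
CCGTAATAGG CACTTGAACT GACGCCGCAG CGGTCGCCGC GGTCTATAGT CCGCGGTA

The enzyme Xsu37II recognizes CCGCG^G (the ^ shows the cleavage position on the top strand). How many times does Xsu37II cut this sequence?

3

CCGCGG occurs starting at positions 30, 157, 171.
Xsu37II cuts at 3 sites.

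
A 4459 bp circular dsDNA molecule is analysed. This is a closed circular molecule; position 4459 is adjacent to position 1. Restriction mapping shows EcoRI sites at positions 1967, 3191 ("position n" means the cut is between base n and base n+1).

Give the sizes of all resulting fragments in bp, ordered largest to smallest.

3235, 1224 bp

Circular molecule, 2 cuts → 2 fragments:
  3191 − 1967 = 1224 bp
  wrap: 4459 − 3191 + 1967 = 3235 bp
Sorted largest to smallest: 3235, 1224 bp.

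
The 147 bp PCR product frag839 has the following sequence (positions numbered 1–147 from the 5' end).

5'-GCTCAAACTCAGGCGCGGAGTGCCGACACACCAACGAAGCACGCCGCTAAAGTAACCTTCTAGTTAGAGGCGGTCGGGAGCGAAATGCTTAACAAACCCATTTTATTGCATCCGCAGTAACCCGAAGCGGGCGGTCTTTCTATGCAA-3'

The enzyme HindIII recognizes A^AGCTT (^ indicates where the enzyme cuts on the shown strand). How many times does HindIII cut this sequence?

0

No occurrence of AAGCTT is present in the sequence.
HindIII does not cut: 0 sites.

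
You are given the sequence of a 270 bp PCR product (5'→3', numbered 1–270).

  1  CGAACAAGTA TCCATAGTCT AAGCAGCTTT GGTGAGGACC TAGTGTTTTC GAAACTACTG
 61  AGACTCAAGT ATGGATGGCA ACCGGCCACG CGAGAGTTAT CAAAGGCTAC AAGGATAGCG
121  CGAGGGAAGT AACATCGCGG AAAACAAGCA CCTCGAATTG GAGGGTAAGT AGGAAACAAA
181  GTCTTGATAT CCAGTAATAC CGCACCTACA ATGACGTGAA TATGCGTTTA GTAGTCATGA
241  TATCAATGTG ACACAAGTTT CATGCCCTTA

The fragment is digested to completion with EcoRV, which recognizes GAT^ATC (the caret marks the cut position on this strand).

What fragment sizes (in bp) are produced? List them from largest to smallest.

188, 53, 29 bp

EcoRV sites (GATATC) start at positions 186, 239.
EcoRV cuts after base 3 of each site, so after positions 188, 241.
Linear molecule, 2 cuts → 3 fragments:
  1–188 → 188 bp
  189–241 → 53 bp
  242–270 → 29 bp
Sorted largest to smallest: 188, 53, 29 bp.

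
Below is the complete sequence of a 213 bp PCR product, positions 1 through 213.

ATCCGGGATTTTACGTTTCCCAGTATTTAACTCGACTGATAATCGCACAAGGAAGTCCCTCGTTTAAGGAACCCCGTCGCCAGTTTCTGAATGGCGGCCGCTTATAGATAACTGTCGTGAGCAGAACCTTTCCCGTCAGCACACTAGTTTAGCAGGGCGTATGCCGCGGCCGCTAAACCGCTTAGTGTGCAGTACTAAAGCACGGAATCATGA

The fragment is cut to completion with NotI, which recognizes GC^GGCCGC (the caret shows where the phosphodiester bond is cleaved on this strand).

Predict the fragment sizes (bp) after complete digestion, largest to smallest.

NotI sites (GCGGCCGC) start at positions 94, 166.
NotI cuts after base 2 of each site, so after positions 95, 167.
Linear molecule, 2 cuts → 3 fragments:
  1–95 → 95 bp
  96–167 → 72 bp
  168–213 → 46 bp
Sorted largest to smallest: 95, 72, 46 bp.

95, 72, 46 bp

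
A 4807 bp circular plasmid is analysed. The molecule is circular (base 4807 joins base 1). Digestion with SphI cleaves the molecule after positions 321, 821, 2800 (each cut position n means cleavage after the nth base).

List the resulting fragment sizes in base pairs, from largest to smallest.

2328, 1979, 500 bp

Circular molecule, 3 cuts → 3 fragments:
  821 − 321 = 500 bp
  2800 − 821 = 1979 bp
  wrap: 4807 − 2800 + 321 = 2328 bp
Sorted largest to smallest: 2328, 1979, 500 bp.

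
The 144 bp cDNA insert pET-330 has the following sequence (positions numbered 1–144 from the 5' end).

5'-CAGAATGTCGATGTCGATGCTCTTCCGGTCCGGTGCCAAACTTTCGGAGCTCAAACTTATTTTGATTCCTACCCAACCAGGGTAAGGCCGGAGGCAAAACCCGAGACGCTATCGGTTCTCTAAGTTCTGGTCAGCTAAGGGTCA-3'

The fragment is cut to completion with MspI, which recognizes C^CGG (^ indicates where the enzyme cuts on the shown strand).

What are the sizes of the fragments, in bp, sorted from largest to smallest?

58, 56, 25, 5 bp

MspI sites (CCGG) start at positions 25, 30, 88.
MspI cuts after the first base of each site, so after positions 25, 30, 88.
Linear molecule, 3 cuts → 4 fragments:
  1–25 → 25 bp
  26–30 → 5 bp
  31–88 → 58 bp
  89–144 → 56 bp
Sorted largest to smallest: 58, 56, 25, 5 bp.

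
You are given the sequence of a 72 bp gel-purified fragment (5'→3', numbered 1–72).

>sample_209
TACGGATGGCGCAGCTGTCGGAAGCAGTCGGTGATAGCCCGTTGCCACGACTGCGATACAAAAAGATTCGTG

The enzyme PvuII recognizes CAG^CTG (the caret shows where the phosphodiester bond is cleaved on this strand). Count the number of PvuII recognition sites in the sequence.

1

CAGCTG occurs starting at position 12.
PvuII cuts at 1 site.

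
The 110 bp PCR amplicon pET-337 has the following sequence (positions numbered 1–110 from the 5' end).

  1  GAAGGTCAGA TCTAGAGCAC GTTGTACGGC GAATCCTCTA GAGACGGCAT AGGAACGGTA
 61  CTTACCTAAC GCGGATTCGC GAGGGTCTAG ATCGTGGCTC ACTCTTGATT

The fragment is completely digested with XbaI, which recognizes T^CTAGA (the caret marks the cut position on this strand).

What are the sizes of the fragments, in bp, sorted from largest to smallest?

49, 26, 24, 11 bp

XbaI sites (TCTAGA) start at positions 11, 37, 86.
XbaI cuts after the first base of each site, so after positions 11, 37, 86.
Linear molecule, 3 cuts → 4 fragments:
  1–11 → 11 bp
  12–37 → 26 bp
  38–86 → 49 bp
  87–110 → 24 bp
Sorted largest to smallest: 49, 26, 24, 11 bp.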